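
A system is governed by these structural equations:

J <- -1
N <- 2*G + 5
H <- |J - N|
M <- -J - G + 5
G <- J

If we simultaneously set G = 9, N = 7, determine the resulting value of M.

-3

Under do(G = 9, N = 7), each intervened variable's structural equation is replaced by its fixed value.
M = -J - G + 5  [with J=-1, G=9]  = -3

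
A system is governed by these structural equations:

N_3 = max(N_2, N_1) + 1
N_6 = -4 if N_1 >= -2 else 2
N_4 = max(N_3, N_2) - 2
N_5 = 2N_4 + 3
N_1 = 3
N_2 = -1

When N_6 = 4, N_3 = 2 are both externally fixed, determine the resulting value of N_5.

Under do(N_6 = 4, N_3 = 2), each intervened variable's structural equation is replaced by its fixed value.
N_4 = max(N_3, N_2) - 2  [with N_3=2, N_2=-1]  = 0
N_5 = 2N_4 + 3  [with N_4=0]  = 3

3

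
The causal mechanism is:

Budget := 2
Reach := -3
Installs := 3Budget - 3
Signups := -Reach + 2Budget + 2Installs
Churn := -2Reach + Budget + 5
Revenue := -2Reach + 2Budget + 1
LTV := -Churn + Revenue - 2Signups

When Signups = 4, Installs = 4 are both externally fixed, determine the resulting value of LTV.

The joint intervention fixes Signups = 4, Installs = 4, removing each variable's own equation.
Churn = -2Reach + Budget + 5  [with Reach=-3, Budget=2]  = 13
Revenue = -2Reach + 2Budget + 1  [with Reach=-3, Budget=2]  = 11
LTV = -Churn + Revenue - 2Signups  [with Churn=13, Revenue=11, Signups=4]  = -10

-10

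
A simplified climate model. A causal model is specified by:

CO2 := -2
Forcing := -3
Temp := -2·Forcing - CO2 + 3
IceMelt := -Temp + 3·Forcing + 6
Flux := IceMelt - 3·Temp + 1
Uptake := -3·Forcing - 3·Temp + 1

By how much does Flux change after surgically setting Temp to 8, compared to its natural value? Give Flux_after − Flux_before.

do(Temp=8) replaces the equation Temp := -2·Forcing - CO2 + 3 with the constant Temp = 8.
IceMelt = -Temp + 3·Forcing + 6  [with Temp=8, Forcing=-3]  = -11
Flux = IceMelt - 3·Temp + 1  [with IceMelt=-11, Temp=8]  = -34
Without intervention: Temp = -2·Forcing - CO2 + 3  [with Forcing=-3, CO2=-2]  = 11; IceMelt = -Temp + 3·Forcing + 6  [with Temp=11, Forcing=-3]  = -14; Flux = IceMelt - 3·Temp + 1  [with IceMelt=-14, Temp=11]  = -46.
Change = -34 − (-46) = 12.

12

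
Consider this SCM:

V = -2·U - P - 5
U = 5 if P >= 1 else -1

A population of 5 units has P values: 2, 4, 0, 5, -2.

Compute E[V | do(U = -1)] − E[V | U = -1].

-2.8

Every unit gets U=-1 under the intervention. V values become -5, -7, -3, -8, -1; E[V|do(U=-1)] = -4.8.
Conditioning on U=-1 selects the 2 unit(s) with P ∈ {0, -2}. Their V values: -3, -1. Mean = -2.
Difference = -4.8 − (-2) = -2.8.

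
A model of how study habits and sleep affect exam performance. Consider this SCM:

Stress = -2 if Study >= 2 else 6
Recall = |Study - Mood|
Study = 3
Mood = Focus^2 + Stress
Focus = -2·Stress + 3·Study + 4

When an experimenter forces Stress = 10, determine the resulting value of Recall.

do(Stress=10) replaces the equation Stress = -2 if Study >= 2 else 6 with the constant Stress = 10.
Focus = -2·Stress + 3·Study + 4  [with Stress=10, Study=3]  = -7
Mood = Focus^2 + Stress  [with Focus=-7, Stress=10]  = 59
Recall = |Study - Mood|  [with Study=3, Mood=59]  = 56

56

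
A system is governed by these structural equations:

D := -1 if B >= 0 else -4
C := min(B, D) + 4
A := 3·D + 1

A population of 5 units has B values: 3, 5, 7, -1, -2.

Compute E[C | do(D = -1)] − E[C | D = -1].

Every unit gets D=-1 under the intervention. C values become 3, 3, 3, 3, 2; E[C|do(D=-1)] = 2.8.
Observing D=-1 restricts to units where D's equation naturally yields -1: B ∈ {3, 5, 7}. In that subpopulation C = 3, 3, 3, mean 3.
Difference = 2.8 − 3 = -0.2.

-0.2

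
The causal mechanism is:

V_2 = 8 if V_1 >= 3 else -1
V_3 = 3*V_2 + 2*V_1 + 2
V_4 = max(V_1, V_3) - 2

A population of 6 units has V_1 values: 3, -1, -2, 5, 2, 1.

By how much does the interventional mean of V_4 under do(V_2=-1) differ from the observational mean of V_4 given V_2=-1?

2.25

The intervention sets V_2=-1 in all 6 units regardless of V_1. Recomputing V_4 per unit gives 3, -3, -4, 7, 1, -1; average 0.5.
Conditioning on V_2=-1 selects the 4 unit(s) with V_1 ∈ {-1, -2, 2, 1}. Their V_4 values: -3, -4, 1, -1. Mean = -1.75.
Difference = 0.5 − (-1.75) = 2.25.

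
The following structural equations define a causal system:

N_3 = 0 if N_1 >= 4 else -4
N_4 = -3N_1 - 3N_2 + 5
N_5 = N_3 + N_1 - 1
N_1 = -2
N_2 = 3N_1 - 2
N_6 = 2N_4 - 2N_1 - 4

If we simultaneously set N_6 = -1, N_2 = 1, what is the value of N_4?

Under do(N_6 = -1, N_2 = 1), each intervened variable's structural equation is replaced by its fixed value.
N_4 = -3N_1 - 3N_2 + 5  [with N_1=-2, N_2=1]  = 8

8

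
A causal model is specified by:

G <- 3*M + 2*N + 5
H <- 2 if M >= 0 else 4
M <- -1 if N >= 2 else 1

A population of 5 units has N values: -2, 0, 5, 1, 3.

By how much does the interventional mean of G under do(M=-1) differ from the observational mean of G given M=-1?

-5.2

do(M=-1) breaks M's dependence on N. With M=-1 fixed, G across the units is -2, 2, 12, 4, 8, mean 4.8.
E[G|M=-1] averages over only the 2 units with M=-1 (N = 5, 3): G = 12, 8, mean 10.
Difference = 4.8 − 10 = -5.2.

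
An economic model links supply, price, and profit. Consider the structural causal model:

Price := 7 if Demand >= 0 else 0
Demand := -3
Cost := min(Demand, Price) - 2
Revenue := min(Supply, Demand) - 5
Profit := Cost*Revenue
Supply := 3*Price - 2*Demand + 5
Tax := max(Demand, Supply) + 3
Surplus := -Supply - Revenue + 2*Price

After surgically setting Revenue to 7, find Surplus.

do(Revenue=7) replaces the equation Revenue := min(Supply, Demand) - 5 with the constant Revenue = 7.
Price = 7 if Demand >= 0 else 0  [with Demand=-3]  = 0
Supply = 3*Price - 2*Demand + 5  [with Price=0, Demand=-3]  = 11
Surplus = -Supply - Revenue + 2*Price  [with Supply=11, Revenue=7, Price=0]  = -18

-18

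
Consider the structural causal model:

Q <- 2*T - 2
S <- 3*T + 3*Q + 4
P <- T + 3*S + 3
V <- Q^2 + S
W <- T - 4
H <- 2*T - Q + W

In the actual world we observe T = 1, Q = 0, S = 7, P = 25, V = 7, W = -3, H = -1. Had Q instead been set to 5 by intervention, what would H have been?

-6

Under do(Q=5), the mechanism Q <- 2*T - 2 is discarded; Q is fixed at 5.
W = T - 4  [with T=1]  = -3
H = 2*T - Q + W  [with T=1, Q=5, W=-3]  = -6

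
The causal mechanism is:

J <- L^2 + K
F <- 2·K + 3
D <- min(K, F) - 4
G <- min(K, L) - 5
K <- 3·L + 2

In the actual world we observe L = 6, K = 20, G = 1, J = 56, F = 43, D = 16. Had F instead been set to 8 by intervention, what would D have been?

The intervention breaks the incoming arrows to F: F <- 2·K + 3 no longer applies, and F = 8.
K = 3·L + 2  [with L=6]  = 20
D = min(K, F) - 4  [with K=20, F=8]  = 4

4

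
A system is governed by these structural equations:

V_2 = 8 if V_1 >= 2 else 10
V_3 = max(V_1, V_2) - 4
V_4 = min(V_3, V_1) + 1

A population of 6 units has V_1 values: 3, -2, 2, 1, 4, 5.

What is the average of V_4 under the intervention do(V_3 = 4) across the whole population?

do(V_3=4) breaks V_3's dependence on V_1. With V_3=4 fixed, V_4 across the units is 4, -1, 3, 2, 5, 5, mean 3.

3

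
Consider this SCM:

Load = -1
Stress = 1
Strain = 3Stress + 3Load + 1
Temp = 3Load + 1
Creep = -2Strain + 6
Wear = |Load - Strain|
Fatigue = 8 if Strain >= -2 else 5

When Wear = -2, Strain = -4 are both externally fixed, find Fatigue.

5

Under do(Wear = -2, Strain = -4), each intervened variable's structural equation is replaced by its fixed value.
Fatigue = 8 if Strain >= -2 else 5  [with Strain=-4]  = 5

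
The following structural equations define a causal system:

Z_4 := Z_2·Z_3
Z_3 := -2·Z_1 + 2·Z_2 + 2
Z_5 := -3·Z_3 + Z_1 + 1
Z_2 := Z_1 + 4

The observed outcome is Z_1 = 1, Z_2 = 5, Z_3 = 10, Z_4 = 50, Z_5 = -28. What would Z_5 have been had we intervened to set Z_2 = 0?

do(Z_2=0) replaces the equation Z_2 := Z_1 + 4 with the constant Z_2 = 0.
Z_3 = -2·Z_1 + 2·Z_2 + 2  [with Z_1=1, Z_2=0]  = 0
Z_5 = -3·Z_3 + Z_1 + 1  [with Z_3=0, Z_1=1]  = 2

2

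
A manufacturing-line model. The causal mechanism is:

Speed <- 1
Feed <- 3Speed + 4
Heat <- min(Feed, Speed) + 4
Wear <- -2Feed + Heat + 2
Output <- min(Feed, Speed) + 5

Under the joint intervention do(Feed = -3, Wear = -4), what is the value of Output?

Setting Feed = -3, Wear = -4 by intervention discards those variables' equations.
Output = min(Feed, Speed) + 5  [with Feed=-3, Speed=1]  = 2

2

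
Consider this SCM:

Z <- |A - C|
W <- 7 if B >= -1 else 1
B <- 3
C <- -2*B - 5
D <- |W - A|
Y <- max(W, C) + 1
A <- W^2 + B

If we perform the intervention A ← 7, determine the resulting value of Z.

Intervening sets A = 7 and removes its equation (A <- W^2 + B).
C = -2*B - 5  [with B=3]  = -11
Z = |A - C|  [with A=7, C=-11]  = 18

18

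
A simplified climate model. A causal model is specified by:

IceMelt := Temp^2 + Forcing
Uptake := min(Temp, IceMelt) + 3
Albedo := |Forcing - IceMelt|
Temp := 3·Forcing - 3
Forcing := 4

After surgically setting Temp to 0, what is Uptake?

3

do(Temp=0) replaces the equation Temp := 3·Forcing - 3 with the constant Temp = 0.
IceMelt = Temp^2 + Forcing  [with Temp=0, Forcing=4]  = 4
Uptake = min(Temp, IceMelt) + 3  [with Temp=0, IceMelt=4]  = 3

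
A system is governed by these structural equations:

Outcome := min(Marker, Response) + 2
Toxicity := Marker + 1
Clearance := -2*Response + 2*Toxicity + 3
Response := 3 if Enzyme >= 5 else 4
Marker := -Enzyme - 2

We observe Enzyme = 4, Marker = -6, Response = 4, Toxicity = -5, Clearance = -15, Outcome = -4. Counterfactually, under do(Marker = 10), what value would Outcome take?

6

Under do(Marker=10), the mechanism Marker := -Enzyme - 2 is discarded; Marker is fixed at 10.
Response = 3 if Enzyme >= 5 else 4  [with Enzyme=4]  = 4
Outcome = min(Marker, Response) + 2  [with Marker=10, Response=4]  = 6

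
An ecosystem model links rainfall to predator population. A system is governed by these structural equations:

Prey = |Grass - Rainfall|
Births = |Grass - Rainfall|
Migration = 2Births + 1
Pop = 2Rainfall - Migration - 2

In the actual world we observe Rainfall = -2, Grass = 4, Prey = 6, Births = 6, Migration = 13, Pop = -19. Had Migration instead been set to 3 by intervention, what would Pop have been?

-9

The intervention breaks the incoming arrows to Migration: Migration = 2Births + 1 no longer applies, and Migration = 3.
Pop = 2Rainfall - Migration - 2  [with Rainfall=-2, Migration=3]  = -9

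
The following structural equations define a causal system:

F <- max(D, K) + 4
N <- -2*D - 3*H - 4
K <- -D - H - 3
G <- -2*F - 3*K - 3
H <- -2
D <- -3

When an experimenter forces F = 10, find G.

-29

Under do(F=10), the mechanism F <- max(D, K) + 4 is discarded; F is fixed at 10.
K = -D - H - 3  [with D=-3, H=-2]  = 2
G = -2*F - 3*K - 3  [with F=10, K=2]  = -29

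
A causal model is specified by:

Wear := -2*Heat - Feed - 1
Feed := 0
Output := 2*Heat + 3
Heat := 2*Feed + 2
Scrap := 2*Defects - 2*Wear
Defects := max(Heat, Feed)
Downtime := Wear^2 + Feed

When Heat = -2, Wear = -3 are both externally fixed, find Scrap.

Under do(Heat = -2, Wear = -3), each intervened variable's structural equation is replaced by its fixed value.
Defects = max(Heat, Feed)  [with Heat=-2, Feed=0]  = 0
Scrap = 2*Defects - 2*Wear  [with Defects=0, Wear=-3]  = 6

6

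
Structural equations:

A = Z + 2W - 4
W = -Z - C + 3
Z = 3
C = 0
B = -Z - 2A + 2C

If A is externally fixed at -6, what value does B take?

Intervening sets A = -6 and removes its equation (A = Z + 2W - 4).
B = -Z - 2A + 2C  [with Z=3, A=-6, C=0]  = 9

9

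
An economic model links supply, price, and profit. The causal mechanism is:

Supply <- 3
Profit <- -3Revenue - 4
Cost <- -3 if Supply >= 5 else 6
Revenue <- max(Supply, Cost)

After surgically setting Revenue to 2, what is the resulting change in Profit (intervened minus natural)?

The intervention breaks the incoming arrows to Revenue: Revenue <- max(Supply, Cost) no longer applies, and Revenue = 2.
Profit = -3Revenue - 4  [with Revenue=2]  = -10
Without intervention: Cost = -3 if Supply >= 5 else 6  [with Supply=3]  = 6; Revenue = max(Supply, Cost)  [with Supply=3, Cost=6]  = 6; Profit = -3Revenue - 4  [with Revenue=6]  = -22.
Change = -10 − (-22) = 12.

12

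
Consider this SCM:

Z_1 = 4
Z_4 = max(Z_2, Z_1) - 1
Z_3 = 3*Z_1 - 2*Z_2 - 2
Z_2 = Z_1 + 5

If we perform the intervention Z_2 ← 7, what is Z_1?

4

Under do(Z_2=7), the mechanism Z_2 = Z_1 + 5 is discarded; Z_2 is fixed at 7.
Z_1 is not downstream of the intervention, so its value is determined by the original equations.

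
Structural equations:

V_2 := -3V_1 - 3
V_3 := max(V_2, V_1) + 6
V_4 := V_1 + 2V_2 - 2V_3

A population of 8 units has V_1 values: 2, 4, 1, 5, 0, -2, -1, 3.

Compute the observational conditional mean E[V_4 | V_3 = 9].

-26.5

Conditioning on V_3=9 selects the 2 unit(s) with V_1 ∈ {-2, 3}. Their V_4 values: -14, -39. Mean = -26.5.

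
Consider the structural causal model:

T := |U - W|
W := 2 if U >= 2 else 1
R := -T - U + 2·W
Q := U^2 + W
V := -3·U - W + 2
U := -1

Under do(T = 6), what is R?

do(T=6) replaces the equation T := |U - W| with the constant T = 6.
W = 2 if U >= 2 else 1  [with U=-1]  = 1
R = -T - U + 2·W  [with T=6, U=-1, W=1]  = -3

-3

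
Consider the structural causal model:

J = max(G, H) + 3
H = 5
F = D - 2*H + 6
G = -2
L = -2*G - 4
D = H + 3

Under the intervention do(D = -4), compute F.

Intervening sets D = -4 and removes its equation (D = H + 3).
F = D - 2*H + 6  [with D=-4, H=5]  = -8

-8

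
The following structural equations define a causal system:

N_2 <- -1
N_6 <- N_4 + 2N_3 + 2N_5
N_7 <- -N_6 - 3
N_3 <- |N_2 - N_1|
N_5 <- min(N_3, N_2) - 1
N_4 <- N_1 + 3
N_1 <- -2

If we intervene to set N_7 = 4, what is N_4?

1

Under do(N_7=4), the mechanism N_7 <- -N_6 - 3 is discarded; N_7 is fixed at 4.
Since N_4 is not a descendant of the intervened variable, it is unaffected.
N_4 = N_1 + 3  [with N_1=-2]  = 1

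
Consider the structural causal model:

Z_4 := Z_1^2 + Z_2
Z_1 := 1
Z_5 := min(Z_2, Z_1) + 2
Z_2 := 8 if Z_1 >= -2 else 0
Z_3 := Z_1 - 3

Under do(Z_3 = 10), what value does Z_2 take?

Under do(Z_3=10), the mechanism Z_3 := Z_1 - 3 is discarded; Z_3 is fixed at 10.
Since Z_2 is not a descendant of the intervened variable, it is unaffected.
Z_2 = 8 if Z_1 >= -2 else 0  [with Z_1=1]  = 8

8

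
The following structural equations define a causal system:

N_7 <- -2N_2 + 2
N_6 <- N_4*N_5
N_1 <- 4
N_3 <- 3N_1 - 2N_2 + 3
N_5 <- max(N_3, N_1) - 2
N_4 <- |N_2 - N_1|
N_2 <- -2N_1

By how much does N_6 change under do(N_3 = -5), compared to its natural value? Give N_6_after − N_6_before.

-324

The intervention breaks the incoming arrows to N_3: N_3 <- 3N_1 - 2N_2 + 3 no longer applies, and N_3 = -5.
N_2 = -2N_1  [with N_1=4]  = -8
N_4 = |N_2 - N_1|  [with N_2=-8, N_1=4]  = 12
N_5 = max(N_3, N_1) - 2  [with N_3=-5, N_1=4]  = 2
N_6 = N_4*N_5  [with N_4=12, N_5=2]  = 24
Without intervention: N_2 = -2N_1  [with N_1=4]  = -8; N_3 = 3N_1 - 2N_2 + 3  [with N_1=4, N_2=-8]  = 31; N_4 = |N_2 - N_1|  [with N_2=-8, N_1=4]  = 12; N_5 = max(N_3, N_1) - 2  [with N_3=31, N_1=4]  = 29; N_6 = N_4*N_5  [with N_4=12, N_5=29]  = 348.
Change = 24 − 348 = -324.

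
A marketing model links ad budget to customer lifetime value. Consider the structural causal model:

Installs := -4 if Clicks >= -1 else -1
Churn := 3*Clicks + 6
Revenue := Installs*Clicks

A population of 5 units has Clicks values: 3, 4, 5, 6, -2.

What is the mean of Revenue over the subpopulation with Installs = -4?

-18

E[Revenue|Installs=-4] averages over only the 4 units with Installs=-4 (Clicks = 3, 4, 5, 6): Revenue = -12, -16, -20, -24, mean -18.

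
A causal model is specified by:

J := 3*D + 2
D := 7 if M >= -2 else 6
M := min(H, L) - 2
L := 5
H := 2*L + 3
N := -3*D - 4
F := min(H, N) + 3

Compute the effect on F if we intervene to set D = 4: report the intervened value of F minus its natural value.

The intervention breaks the incoming arrows to D: D := 7 if M >= -2 else 6 no longer applies, and D = 4.
H = 2*L + 3  [with L=5]  = 13
N = -3*D - 4  [with D=4]  = -16
F = min(H, N) + 3  [with H=13, N=-16]  = -13
Without intervention: H = 2*L + 3  [with L=5]  = 13; M = min(H, L) - 2  [with H=13, L=5]  = 3; D = 7 if M >= -2 else 6  [with M=3]  = 7; N = -3*D - 4  [with D=7]  = -25; F = min(H, N) + 3  [with H=13, N=-25]  = -22.
Change = -13 − (-22) = 9.

9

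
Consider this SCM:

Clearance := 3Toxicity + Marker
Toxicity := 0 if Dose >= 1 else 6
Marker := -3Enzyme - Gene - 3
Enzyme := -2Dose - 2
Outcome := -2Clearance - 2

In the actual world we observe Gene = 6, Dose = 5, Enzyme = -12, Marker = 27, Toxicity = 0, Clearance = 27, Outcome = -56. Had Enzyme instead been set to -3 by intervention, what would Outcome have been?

The intervention breaks the incoming arrows to Enzyme: Enzyme := -2Dose - 2 no longer applies, and Enzyme = -3.
Marker = -3Enzyme - Gene - 3  [with Enzyme=-3, Gene=6]  = 0
Toxicity = 0 if Dose >= 1 else 6  [with Dose=5]  = 0
Clearance = 3Toxicity + Marker  [with Toxicity=0, Marker=0]  = 0
Outcome = -2Clearance - 2  [with Clearance=0]  = -2

-2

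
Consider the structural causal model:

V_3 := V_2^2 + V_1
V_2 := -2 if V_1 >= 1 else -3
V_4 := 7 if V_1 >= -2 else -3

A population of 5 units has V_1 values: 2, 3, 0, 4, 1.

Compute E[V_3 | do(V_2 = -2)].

do(V_2=-2) breaks V_2's dependence on V_1. With V_2=-2 fixed, V_3 across the units is 6, 7, 4, 8, 5, mean 6.

6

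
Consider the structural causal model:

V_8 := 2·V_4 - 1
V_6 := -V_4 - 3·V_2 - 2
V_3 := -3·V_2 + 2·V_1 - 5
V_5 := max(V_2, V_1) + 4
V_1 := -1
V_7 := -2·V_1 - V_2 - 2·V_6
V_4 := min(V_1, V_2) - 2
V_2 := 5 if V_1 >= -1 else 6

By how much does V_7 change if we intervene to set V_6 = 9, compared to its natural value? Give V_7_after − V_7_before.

-46

Intervening sets V_6 = 9 and removes its equation (V_6 := -V_4 - 3·V_2 - 2).
V_2 = 5 if V_1 >= -1 else 6  [with V_1=-1]  = 5
V_7 = -2·V_1 - V_2 - 2·V_6  [with V_1=-1, V_2=5, V_6=9]  = -21
Without intervention: V_2 = 5 if V_1 >= -1 else 6  [with V_1=-1]  = 5; V_4 = min(V_1, V_2) - 2  [with V_1=-1, V_2=5]  = -3; V_6 = -V_4 - 3·V_2 - 2  [with V_4=-3, V_2=5]  = -14; V_7 = -2·V_1 - V_2 - 2·V_6  [with V_1=-1, V_2=5, V_6=-14]  = 25.
Change = -21 − 25 = -46.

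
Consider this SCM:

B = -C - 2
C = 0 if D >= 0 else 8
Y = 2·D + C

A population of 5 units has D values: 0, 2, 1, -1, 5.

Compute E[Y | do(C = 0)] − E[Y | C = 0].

Every unit gets C=0 under the intervention. Y values become 0, 4, 2, -2, 10; E[Y|do(C=0)] = 2.8.
Conditioning on C=0 selects the 4 unit(s) with D ∈ {0, 2, 1, 5}. Their Y values: 0, 4, 2, 10. Mean = 4.
Difference = 2.8 − 4 = -1.2.

-1.2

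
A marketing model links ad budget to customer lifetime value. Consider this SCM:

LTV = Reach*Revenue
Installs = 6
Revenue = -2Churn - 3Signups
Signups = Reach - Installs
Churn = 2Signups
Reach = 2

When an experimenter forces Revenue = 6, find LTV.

The intervention breaks the incoming arrows to Revenue: Revenue = -2Churn - 3Signups no longer applies, and Revenue = 6.
LTV = Reach*Revenue  [with Reach=2, Revenue=6]  = 12

12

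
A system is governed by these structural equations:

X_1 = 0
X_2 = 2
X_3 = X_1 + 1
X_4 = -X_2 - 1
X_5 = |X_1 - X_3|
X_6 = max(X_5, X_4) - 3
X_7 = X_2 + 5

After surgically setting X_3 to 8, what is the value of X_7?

The intervention breaks the incoming arrows to X_3: X_3 = X_1 + 1 no longer applies, and X_3 = 8.
X_7 is not downstream of the intervention, so its value is determined by the original equations.
X_7 = X_2 + 5  [with X_2=2]  = 7

7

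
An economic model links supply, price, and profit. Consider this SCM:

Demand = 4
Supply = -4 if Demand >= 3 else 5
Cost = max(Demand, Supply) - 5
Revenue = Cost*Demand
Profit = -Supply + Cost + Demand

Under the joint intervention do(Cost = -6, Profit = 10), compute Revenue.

The joint intervention fixes Cost = -6, Profit = 10, removing each variable's own equation.
Revenue = Cost*Demand  [with Cost=-6, Demand=4]  = -24

-24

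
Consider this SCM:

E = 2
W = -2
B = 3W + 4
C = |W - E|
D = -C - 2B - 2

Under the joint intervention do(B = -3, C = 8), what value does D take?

Setting B = -3, C = 8 by intervention discards those variables' equations.
D = -C - 2B - 2  [with C=8, B=-3]  = -4

-4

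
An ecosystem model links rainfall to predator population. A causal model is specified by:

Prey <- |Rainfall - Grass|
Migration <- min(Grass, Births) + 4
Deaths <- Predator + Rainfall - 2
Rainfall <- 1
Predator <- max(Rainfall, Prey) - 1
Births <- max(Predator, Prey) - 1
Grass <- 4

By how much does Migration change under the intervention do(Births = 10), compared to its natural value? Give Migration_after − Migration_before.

Under do(Births=10), the mechanism Births <- max(Predator, Prey) - 1 is discarded; Births is fixed at 10.
Migration = min(Grass, Births) + 4  [with Grass=4, Births=10]  = 8
Without intervention: Prey = |Rainfall - Grass|  [with Rainfall=1, Grass=4]  = 3; Predator = max(Rainfall, Prey) - 1  [with Rainfall=1, Prey=3]  = 2; Births = max(Predator, Prey) - 1  [with Predator=2, Prey=3]  = 2; Migration = min(Grass, Births) + 4  [with Grass=4, Births=2]  = 6.
Change = 8 − 6 = 2.

2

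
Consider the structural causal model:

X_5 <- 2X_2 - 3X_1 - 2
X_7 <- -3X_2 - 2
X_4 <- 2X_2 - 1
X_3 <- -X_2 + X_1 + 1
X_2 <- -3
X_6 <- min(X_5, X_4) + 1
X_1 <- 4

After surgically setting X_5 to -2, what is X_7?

Under do(X_5=-2), the mechanism X_5 <- 2X_2 - 3X_1 - 2 is discarded; X_5 is fixed at -2.
Since X_7 is not a descendant of the intervened variable, it is unaffected.
X_7 = -3X_2 - 2  [with X_2=-3]  = 7

7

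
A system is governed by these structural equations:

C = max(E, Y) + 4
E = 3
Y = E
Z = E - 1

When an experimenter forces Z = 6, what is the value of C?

Under do(Z=6), the mechanism Z = E - 1 is discarded; Z is fixed at 6.
Since C is not a descendant of the intervened variable, it is unaffected.
Y = E  [with E=3]  = 3
C = max(E, Y) + 4  [with E=3, Y=3]  = 7

7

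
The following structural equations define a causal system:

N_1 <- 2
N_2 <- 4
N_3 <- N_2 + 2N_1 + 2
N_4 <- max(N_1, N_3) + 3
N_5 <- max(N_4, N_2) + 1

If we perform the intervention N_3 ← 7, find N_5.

11

do(N_3=7) replaces the equation N_3 <- N_2 + 2N_1 + 2 with the constant N_3 = 7.
N_4 = max(N_1, N_3) + 3  [with N_1=2, N_3=7]  = 10
N_5 = max(N_4, N_2) + 1  [with N_4=10, N_2=4]  = 11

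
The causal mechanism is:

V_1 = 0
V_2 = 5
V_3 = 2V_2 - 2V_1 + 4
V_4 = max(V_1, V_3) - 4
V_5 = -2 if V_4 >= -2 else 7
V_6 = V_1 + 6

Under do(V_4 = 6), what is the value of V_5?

-2

Intervening sets V_4 = 6 and removes its equation (V_4 = max(V_1, V_3) - 4).
V_5 = -2 if V_4 >= -2 else 7  [with V_4=6]  = -2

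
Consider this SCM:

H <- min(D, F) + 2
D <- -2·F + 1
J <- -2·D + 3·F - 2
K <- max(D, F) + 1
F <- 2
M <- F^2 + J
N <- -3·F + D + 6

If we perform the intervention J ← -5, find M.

The intervention breaks the incoming arrows to J: J <- -2·D + 3·F - 2 no longer applies, and J = -5.
M = F^2 + J  [with F=2, J=-5]  = -1

-1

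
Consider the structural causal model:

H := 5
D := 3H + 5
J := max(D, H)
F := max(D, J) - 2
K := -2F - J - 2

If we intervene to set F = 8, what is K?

Intervening sets F = 8 and removes its equation (F := max(D, J) - 2).
D = 3H + 5  [with H=5]  = 20
J = max(D, H)  [with D=20, H=5]  = 20
K = -2F - J - 2  [with F=8, J=20]  = -38

-38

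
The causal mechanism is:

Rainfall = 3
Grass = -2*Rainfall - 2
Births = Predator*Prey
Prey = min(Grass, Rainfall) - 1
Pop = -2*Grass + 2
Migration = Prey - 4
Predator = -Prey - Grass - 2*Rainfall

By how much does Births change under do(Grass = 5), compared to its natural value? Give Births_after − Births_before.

73

do(Grass=5) replaces the equation Grass = -2*Rainfall - 2 with the constant Grass = 5.
Prey = min(Grass, Rainfall) - 1  [with Grass=5, Rainfall=3]  = 2
Predator = -Prey - Grass - 2*Rainfall  [with Prey=2, Grass=5, Rainfall=3]  = -13
Births = Predator*Prey  [with Predator=-13, Prey=2]  = -26
Without intervention: Grass = -2*Rainfall - 2  [with Rainfall=3]  = -8; Prey = min(Grass, Rainfall) - 1  [with Grass=-8, Rainfall=3]  = -9; Predator = -Prey - Grass - 2*Rainfall  [with Prey=-9, Grass=-8, Rainfall=3]  = 11; Births = Predator*Prey  [with Predator=11, Prey=-9]  = -99.
Change = -26 − (-99) = 73.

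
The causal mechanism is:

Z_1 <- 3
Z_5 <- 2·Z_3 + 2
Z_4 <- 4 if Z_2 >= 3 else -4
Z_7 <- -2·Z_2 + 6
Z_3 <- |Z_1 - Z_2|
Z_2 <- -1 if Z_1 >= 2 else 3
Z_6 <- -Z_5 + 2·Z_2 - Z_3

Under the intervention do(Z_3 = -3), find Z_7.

The intervention breaks the incoming arrows to Z_3: Z_3 <- |Z_1 - Z_2| no longer applies, and Z_3 = -3.
Z_7 is not downstream of the intervention, so its value is determined by the original equations.
Z_2 = -1 if Z_1 >= 2 else 3  [with Z_1=3]  = -1
Z_7 = -2·Z_2 + 6  [with Z_2=-1]  = 8

8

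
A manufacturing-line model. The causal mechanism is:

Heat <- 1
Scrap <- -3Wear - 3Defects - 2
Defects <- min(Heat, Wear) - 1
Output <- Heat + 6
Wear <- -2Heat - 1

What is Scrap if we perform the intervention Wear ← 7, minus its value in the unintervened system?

-42

Under do(Wear=7), the mechanism Wear <- -2Heat - 1 is discarded; Wear is fixed at 7.
Defects = min(Heat, Wear) - 1  [with Heat=1, Wear=7]  = 0
Scrap = -3Wear - 3Defects - 2  [with Wear=7, Defects=0]  = -23
Without intervention: Wear = -2Heat - 1  [with Heat=1]  = -3; Defects = min(Heat, Wear) - 1  [with Heat=1, Wear=-3]  = -4; Scrap = -3Wear - 3Defects - 2  [with Wear=-3, Defects=-4]  = 19.
Change = -23 − 19 = -42.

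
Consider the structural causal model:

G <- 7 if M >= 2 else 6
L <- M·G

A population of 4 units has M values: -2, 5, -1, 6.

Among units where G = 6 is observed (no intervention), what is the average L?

Conditioning on G=6 selects the 2 unit(s) with M ∈ {-2, -1}. Their L values: -12, -6. Mean = -9.

-9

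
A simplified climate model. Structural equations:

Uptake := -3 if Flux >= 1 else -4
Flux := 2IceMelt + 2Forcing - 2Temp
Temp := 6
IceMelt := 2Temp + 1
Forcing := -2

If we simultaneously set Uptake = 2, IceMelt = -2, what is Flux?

-20

Under do(Uptake = 2, IceMelt = -2), each intervened variable's structural equation is replaced by its fixed value.
Flux = 2IceMelt + 2Forcing - 2Temp  [with IceMelt=-2, Forcing=-2, Temp=6]  = -20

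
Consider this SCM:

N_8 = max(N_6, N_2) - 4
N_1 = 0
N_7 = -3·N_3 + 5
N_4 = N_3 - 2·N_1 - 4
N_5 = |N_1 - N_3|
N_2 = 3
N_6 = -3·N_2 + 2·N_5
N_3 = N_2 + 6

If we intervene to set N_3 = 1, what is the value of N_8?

-1

The intervention breaks the incoming arrows to N_3: N_3 = N_2 + 6 no longer applies, and N_3 = 1.
N_5 = |N_1 - N_3|  [with N_1=0, N_3=1]  = 1
N_6 = -3·N_2 + 2·N_5  [with N_2=3, N_5=1]  = -7
N_8 = max(N_6, N_2) - 4  [with N_6=-7, N_2=3]  = -1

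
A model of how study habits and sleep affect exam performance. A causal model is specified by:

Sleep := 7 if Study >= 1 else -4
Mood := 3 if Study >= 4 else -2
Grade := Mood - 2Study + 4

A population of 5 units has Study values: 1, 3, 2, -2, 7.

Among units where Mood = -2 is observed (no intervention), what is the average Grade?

0

Conditioning on Mood=-2 selects the 4 unit(s) with Study ∈ {1, 3, 2, -2}. Their Grade values: 0, -4, -2, 6. Mean = 0.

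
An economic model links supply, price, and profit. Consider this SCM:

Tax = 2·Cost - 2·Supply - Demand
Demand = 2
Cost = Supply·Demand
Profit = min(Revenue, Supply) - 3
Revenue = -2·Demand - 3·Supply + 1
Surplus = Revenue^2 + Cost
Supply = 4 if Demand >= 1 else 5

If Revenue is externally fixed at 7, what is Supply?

The intervention breaks the incoming arrows to Revenue: Revenue = -2·Demand - 3·Supply + 1 no longer applies, and Revenue = 7.
Since Supply is not a descendant of the intervened variable, it is unaffected.
Supply = 4 if Demand >= 1 else 5  [with Demand=2]  = 4

4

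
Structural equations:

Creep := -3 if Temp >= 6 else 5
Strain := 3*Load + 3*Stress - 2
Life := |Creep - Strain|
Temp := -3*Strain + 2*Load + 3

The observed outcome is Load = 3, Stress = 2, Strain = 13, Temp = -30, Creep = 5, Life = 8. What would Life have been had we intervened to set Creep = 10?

3

The intervention breaks the incoming arrows to Creep: Creep := -3 if Temp >= 6 else 5 no longer applies, and Creep = 10.
Strain = 3*Load + 3*Stress - 2  [with Load=3, Stress=2]  = 13
Life = |Creep - Strain|  [with Creep=10, Strain=13]  = 3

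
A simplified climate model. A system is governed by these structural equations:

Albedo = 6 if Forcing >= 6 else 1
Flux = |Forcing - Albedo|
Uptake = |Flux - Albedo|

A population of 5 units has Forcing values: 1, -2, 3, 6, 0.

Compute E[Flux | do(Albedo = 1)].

The intervention sets Albedo=1 in all 5 units regardless of Forcing. Recomputing Flux per unit gives 0, 3, 2, 5, 1; average 2.2.

2.2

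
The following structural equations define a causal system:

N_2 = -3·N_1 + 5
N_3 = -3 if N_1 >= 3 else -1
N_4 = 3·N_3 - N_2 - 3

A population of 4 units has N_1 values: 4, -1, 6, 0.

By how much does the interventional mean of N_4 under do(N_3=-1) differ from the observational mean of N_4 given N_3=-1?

8.25

Under do(N_3=-1), N_3's equation is replaced by N_3=-1 for every unit. Per-unit N_4: 1, -14, 7, -11. Mean = -4.25.
E[N_4|N_3=-1] averages over only the 2 units with N_3=-1 (N_1 = -1, 0): N_4 = -14, -11, mean -12.5.
Difference = -4.25 − (-12.5) = 8.25.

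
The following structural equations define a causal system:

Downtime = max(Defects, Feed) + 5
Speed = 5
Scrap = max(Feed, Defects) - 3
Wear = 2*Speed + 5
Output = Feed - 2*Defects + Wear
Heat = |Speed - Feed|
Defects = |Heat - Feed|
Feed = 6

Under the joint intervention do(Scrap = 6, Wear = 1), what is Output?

Under do(Scrap = 6, Wear = 1), each intervened variable's structural equation is replaced by its fixed value.
Heat = |Speed - Feed|  [with Speed=5, Feed=6]  = 1
Defects = |Heat - Feed|  [with Heat=1, Feed=6]  = 5
Output = Feed - 2*Defects + Wear  [with Feed=6, Defects=5, Wear=1]  = -3

-3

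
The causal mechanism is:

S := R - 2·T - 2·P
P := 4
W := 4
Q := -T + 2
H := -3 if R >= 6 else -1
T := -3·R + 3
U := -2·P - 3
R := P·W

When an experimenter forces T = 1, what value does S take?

Intervening sets T = 1 and removes its equation (T := -3·R + 3).
R = P·W  [with P=4, W=4]  = 16
S = R - 2·T - 2·P  [with R=16, T=1, P=4]  = 6

6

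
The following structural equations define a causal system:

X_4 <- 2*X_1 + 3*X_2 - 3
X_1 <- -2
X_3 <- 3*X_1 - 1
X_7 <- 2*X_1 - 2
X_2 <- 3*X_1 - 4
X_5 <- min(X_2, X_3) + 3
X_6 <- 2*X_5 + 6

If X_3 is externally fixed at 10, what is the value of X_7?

The intervention breaks the incoming arrows to X_3: X_3 <- 3*X_1 - 1 no longer applies, and X_3 = 10.
X_7 is not downstream of the intervention, so its value is determined by the original equations.
X_7 = 2*X_1 - 2  [with X_1=-2]  = -6

-6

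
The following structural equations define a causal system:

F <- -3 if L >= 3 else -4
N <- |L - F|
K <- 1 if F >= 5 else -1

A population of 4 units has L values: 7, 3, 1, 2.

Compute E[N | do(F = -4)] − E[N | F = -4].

1.75

The intervention sets F=-4 in all 4 units regardless of L. Recomputing N per unit gives 11, 7, 5, 6; average 7.25.
E[N|F=-4] averages over only the 2 units with F=-4 (L = 1, 2): N = 5, 6, mean 5.5.
Difference = 7.25 − 5.5 = 1.75.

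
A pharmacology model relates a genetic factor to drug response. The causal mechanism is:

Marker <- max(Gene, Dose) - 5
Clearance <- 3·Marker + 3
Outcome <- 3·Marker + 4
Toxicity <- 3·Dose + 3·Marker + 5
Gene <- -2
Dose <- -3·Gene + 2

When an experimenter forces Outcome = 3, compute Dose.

8

do(Outcome=3) replaces the equation Outcome <- 3·Marker + 4 with the constant Outcome = 3.
Dose is not downstream of the intervention, so its value is determined by the original equations.
Dose = -3·Gene + 2  [with Gene=-2]  = 8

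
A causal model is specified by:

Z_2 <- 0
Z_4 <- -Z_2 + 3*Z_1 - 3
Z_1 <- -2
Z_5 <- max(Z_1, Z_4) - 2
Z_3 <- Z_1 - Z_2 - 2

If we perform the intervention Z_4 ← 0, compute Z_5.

-2

Intervening sets Z_4 = 0 and removes its equation (Z_4 <- -Z_2 + 3*Z_1 - 3).
Z_5 = max(Z_1, Z_4) - 2  [with Z_1=-2, Z_4=0]  = -2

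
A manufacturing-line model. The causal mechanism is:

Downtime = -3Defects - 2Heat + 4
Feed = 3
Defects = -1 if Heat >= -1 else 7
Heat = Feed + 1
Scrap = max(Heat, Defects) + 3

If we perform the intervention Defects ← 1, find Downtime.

-7

do(Defects=1) replaces the equation Defects = -1 if Heat >= -1 else 7 with the constant Defects = 1.
Heat = Feed + 1  [with Feed=3]  = 4
Downtime = -3Defects - 2Heat + 4  [with Defects=1, Heat=4]  = -7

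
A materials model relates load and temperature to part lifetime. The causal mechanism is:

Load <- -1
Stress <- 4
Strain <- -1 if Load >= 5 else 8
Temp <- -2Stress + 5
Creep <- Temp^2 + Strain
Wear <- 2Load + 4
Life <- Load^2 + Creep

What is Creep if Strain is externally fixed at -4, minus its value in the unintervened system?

-12

do(Strain=-4) replaces the equation Strain <- -1 if Load >= 5 else 8 with the constant Strain = -4.
Temp = -2Stress + 5  [with Stress=4]  = -3
Creep = Temp^2 + Strain  [with Temp=-3, Strain=-4]  = 5
Without intervention: Strain = -1 if Load >= 5 else 8  [with Load=-1]  = 8; Temp = -2Stress + 5  [with Stress=4]  = -3; Creep = Temp^2 + Strain  [with Temp=-3, Strain=8]  = 17.
Change = 5 − 17 = -12.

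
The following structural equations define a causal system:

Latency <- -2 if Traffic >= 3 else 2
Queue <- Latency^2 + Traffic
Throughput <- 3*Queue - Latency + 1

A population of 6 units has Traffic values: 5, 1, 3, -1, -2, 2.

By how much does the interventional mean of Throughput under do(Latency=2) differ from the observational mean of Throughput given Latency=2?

4

do(Latency=2) breaks Latency's dependence on Traffic. With Latency=2 fixed, Throughput across the units is 26, 14, 20, 8, 5, 17, mean 15.
E[Throughput|Latency=2] averages over only the 4 units with Latency=2 (Traffic = 1, -1, -2, 2): Throughput = 14, 8, 5, 17, mean 11.
Difference = 15 − 11 = 4.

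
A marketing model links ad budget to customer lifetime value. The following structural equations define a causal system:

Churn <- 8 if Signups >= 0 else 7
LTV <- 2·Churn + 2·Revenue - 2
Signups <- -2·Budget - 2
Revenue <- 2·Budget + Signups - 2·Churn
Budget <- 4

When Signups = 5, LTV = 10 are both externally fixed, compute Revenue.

The joint intervention fixes Signups = 5, LTV = 10, removing each variable's own equation.
Churn = 8 if Signups >= 0 else 7  [with Signups=5]  = 8
Revenue = 2·Budget + Signups - 2·Churn  [with Budget=4, Signups=5, Churn=8]  = -3

-3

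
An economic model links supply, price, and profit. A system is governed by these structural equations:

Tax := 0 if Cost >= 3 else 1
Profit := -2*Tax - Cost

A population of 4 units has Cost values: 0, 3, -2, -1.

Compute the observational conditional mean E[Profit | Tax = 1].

-1

Observing Tax=1 restricts to units where Tax's equation naturally yields 1: Cost ∈ {0, -2, -1}. In that subpopulation Profit = -2, 0, -1, mean -1.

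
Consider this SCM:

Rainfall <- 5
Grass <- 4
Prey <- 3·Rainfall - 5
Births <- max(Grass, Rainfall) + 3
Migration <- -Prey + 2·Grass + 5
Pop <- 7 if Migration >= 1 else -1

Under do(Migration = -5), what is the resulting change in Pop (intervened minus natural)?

The intervention breaks the incoming arrows to Migration: Migration <- -Prey + 2·Grass + 5 no longer applies, and Migration = -5.
Pop = 7 if Migration >= 1 else -1  [with Migration=-5]  = -1
Without intervention: Prey = 3·Rainfall - 5  [with Rainfall=5]  = 10; Migration = -Prey + 2·Grass + 5  [with Prey=10, Grass=4]  = 3; Pop = 7 if Migration >= 1 else -1  [with Migration=3]  = 7.
Change = -1 − 7 = -8.

-8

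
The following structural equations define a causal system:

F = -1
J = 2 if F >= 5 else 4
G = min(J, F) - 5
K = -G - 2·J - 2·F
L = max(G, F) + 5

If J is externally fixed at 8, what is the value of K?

Under do(J=8), the mechanism J = 2 if F >= 5 else 4 is discarded; J is fixed at 8.
G = min(J, F) - 5  [with J=8, F=-1]  = -6
K = -G - 2·J - 2·F  [with G=-6, J=8, F=-1]  = -8

-8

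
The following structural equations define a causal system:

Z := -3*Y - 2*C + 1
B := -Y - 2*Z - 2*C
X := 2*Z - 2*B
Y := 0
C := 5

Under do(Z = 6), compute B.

-22

The intervention breaks the incoming arrows to Z: Z := -3*Y - 2*C + 1 no longer applies, and Z = 6.
B = -Y - 2*Z - 2*C  [with Y=0, Z=6, C=5]  = -22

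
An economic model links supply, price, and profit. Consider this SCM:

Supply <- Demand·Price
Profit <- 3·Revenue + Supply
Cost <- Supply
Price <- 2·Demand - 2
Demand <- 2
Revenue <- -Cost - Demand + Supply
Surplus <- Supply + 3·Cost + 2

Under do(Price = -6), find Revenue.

do(Price=-6) replaces the equation Price <- 2·Demand - 2 with the constant Price = -6.
Supply = Demand·Price  [with Demand=2, Price=-6]  = -12
Cost = Supply  [with Supply=-12]  = -12
Revenue = -Cost - Demand + Supply  [with Cost=-12, Demand=2, Supply=-12]  = -2

-2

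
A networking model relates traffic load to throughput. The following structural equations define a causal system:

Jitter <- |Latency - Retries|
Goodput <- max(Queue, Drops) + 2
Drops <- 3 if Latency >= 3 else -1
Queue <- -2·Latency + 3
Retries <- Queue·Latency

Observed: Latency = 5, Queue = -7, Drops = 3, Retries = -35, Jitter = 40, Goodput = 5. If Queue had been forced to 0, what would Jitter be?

5

do(Queue=0) replaces the equation Queue <- -2·Latency + 3 with the constant Queue = 0.
Retries = Queue·Latency  [with Queue=0, Latency=5]  = 0
Jitter = |Latency - Retries|  [with Latency=5, Retries=0]  = 5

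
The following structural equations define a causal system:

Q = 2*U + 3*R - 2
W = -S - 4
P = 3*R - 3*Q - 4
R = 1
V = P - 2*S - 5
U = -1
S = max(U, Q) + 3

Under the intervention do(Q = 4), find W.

-11

The intervention breaks the incoming arrows to Q: Q = 2*U + 3*R - 2 no longer applies, and Q = 4.
S = max(U, Q) + 3  [with U=-1, Q=4]  = 7
W = -S - 4  [with S=7]  = -11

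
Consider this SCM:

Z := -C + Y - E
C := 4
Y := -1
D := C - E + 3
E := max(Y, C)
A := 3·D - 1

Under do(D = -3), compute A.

The intervention breaks the incoming arrows to D: D := C - E + 3 no longer applies, and D = -3.
A = 3·D - 1  [with D=-3]  = -10

-10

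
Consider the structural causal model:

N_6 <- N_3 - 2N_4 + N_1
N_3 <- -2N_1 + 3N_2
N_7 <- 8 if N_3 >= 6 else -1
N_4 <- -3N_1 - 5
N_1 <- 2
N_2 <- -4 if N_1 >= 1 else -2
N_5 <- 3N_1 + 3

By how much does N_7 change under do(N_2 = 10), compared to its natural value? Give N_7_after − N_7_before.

Under do(N_2=10), the mechanism N_2 <- -4 if N_1 >= 1 else -2 is discarded; N_2 is fixed at 10.
N_3 = -2N_1 + 3N_2  [with N_1=2, N_2=10]  = 26
N_7 = 8 if N_3 >= 6 else -1  [with N_3=26]  = 8
Without intervention: N_2 = -4 if N_1 >= 1 else -2  [with N_1=2]  = -4; N_3 = -2N_1 + 3N_2  [with N_1=2, N_2=-4]  = -16; N_7 = 8 if N_3 >= 6 else -1  [with N_3=-16]  = -1.
Change = 8 − (-1) = 9.

9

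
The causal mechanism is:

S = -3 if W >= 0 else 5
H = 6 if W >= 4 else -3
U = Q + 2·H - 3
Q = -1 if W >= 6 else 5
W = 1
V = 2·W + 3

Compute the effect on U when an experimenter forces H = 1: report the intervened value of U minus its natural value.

Intervening sets H = 1 and removes its equation (H = 6 if W >= 4 else -3).
Q = -1 if W >= 6 else 5  [with W=1]  = 5
U = Q + 2·H - 3  [with Q=5, H=1]  = 4
Without intervention: Q = -1 if W >= 6 else 5  [with W=1]  = 5; H = 6 if W >= 4 else -3  [with W=1]  = -3; U = Q + 2·H - 3  [with Q=5, H=-3]  = -4.
Change = 4 − (-4) = 8.

8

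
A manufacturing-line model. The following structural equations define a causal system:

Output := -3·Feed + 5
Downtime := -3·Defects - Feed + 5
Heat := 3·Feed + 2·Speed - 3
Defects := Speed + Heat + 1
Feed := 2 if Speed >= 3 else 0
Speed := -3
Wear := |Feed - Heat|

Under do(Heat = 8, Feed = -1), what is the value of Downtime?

-12

The joint intervention fixes Heat = 8, Feed = -1, removing each variable's own equation.
Defects = Speed + Heat + 1  [with Speed=-3, Heat=8]  = 6
Downtime = -3·Defects - Feed + 5  [with Defects=6, Feed=-1]  = -12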